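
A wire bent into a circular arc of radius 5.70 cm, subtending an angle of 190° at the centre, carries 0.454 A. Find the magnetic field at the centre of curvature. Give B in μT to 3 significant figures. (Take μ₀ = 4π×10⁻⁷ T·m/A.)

B ≈ 2.64 μT

The Biot–Savart field of a circular arc at its centre is B = μ₀Iφ/(4πR), with φ = 3.316 rad.
B = (4π×10⁻⁷ × 0.454 × 3.316) / (4π × 0.057) = 2.64×10⁻⁶ T.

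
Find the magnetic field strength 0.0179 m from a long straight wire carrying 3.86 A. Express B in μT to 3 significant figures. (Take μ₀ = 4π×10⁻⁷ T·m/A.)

For an infinitely long straight wire, B = μ₀I/(2πd).
B = (4π×10⁻⁷ × 3.86) / (2π × 0.0179) = 4.31×10⁻⁵ T.

B ≈ 43.1 μT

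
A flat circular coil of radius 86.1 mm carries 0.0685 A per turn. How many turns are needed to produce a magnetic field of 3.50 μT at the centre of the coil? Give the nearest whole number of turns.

N = 7

For an N-turn coil, B = Nμ₀I/(2R). A single turn gives B₁ = 5.00×10⁻⁷ T with R = 0.0861 m.
N = B/B₁ = 3.50×10⁻⁶ / 5.00×10⁻⁷ = 7.00.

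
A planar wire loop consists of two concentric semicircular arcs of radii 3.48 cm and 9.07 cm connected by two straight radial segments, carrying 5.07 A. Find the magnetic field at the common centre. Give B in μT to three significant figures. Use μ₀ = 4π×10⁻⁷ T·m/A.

B ≈ 28.2 μT

The radial connectors point toward the centre, so dl × r̂ = 0 and they contribute nothing.
Each semicircle gives μ₀I/(4R): inner arc 4.58×10⁻⁵ T, outer arc 1.76×10⁻⁵ T.
The two arcs carry current in opposite angular senses, so their fields oppose: B = |4.58×10⁻⁵ − 1.76×10⁻⁵| = 2.82×10⁻⁵ T.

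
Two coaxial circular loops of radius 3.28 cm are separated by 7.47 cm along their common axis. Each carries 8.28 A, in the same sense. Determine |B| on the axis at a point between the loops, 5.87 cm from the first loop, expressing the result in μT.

Each loop contributes B = μ₀IR²/[2(R²+z²)^(3/2)] on the axis, with z measured from that loop.
Loop 1 (z = 0.0587 m): B₁ = 1.84×10⁻⁵ T. Loop 2 (z = 0.016 m): B₂ = 1.15×10⁻⁴ T.
The fields add: B = B₁ + B₂ = 1.34×10⁻⁴ T.

B ≈ 134 μT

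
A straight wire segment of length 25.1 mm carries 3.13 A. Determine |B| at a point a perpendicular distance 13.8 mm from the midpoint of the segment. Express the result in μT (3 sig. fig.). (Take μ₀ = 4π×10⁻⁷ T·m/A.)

B ≈ 30.5 μT

For a finite straight segment, B = (μ₀I/4πd)(sinθ₁ + sinθ₂), where θ₁, θ₂ are the angles from the perpendicular to each end.
The perpendicular from the point meets the wire at its midpoint, so each end is L/2 = 0.01255 m away along the wire.
sinθ₁ = 0.01255/√(0.01255²+0.0138²) = 0.6728; sinθ₂ = 0.01255/√(0.01255²+0.0138²) = 0.6728.
B = (4π×10⁻⁷ × 3.13) / (4π × 0.0138) × (0.6728 + 0.6728) = 3.05×10⁻⁵ T.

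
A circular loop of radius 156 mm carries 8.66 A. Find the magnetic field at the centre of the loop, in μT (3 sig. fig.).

At the centre of a circular loop the Biot–Savart law gives B = μ₀I/(2R).
B = (4π×10⁻⁷ × 8.66) / (2 × 0.156) = 3.49×10⁻⁵ T.

B ≈ 34.9 μT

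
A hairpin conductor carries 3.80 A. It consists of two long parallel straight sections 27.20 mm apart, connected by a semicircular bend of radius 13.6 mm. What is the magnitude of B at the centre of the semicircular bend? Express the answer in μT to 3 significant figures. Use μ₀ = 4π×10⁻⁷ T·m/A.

B ≈ 144 μT

The semicircular arc contributes B_arc = μ₀I·π/(4πR) = μ₀I/(4R) = 8.78×10⁻⁵ T.
Each semi-infinite lead is at perpendicular distance R = 0.0136 m from the centre, with the perpendicular foot at its near end, so it contributes μ₀I/(4πR); both point the same way, together 5.59×10⁻⁵ T.
Arc and leads all point the same direction: B = 8.78×10⁻⁵ + 5.59×10⁻⁵ = 1.44×10⁻⁴ T.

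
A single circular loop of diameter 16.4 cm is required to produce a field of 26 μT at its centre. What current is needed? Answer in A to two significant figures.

At the centre of a circular loop B = μ₀I/(2R), so I = 2RB/μ₀.
With R = 0.082 m, I = 2 × 0.082 × 2.60×10⁻⁵ / (4π×10⁻⁷) = 3.39 A.

I ≈ 3.4 A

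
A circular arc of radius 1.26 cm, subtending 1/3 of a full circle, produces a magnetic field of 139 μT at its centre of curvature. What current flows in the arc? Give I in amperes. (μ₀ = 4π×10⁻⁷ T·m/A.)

I ≈ 8.36 A

For a circular arc, B = μ₀Iφ/(4πR) with φ in radians; here φ = 2.094 rad.
So I = 4πRB/(μ₀φ) = 4π × 0.0126 × 1.39×10⁻⁴ / (4π×10⁻⁷ × 2.094) = 8.36 A.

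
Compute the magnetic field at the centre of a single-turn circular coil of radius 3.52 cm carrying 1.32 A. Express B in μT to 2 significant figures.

B ≈ 24 μT

At the centre of a circular loop the Biot–Savart law gives B = μ₀I/(2R).
B = (4π×10⁻⁷ × 1.32) / (2 × 0.0352) = 2.36×10⁻⁵ T.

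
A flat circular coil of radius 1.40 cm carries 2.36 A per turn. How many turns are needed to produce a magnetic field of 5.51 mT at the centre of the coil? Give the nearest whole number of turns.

N = 52

For an N-turn coil, B = Nμ₀I/(2R). A single turn gives B₁ = 1.06×10⁻⁴ T with R = 0.014 m.
N = B/B₁ = 5.51×10⁻³ / 1.06×10⁻⁴ = 52.02.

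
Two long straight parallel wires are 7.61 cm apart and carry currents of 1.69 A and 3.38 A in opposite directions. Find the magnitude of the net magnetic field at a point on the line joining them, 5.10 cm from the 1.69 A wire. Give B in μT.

B ≈ 33.6 μT

Each long wire gives B = μ₀I/(2πd). Distances are d₁ = 0.051 m and d₂ = 0.0251 m.
B₁ = 6.63×10⁻⁶ T, B₂ = 2.69×10⁻⁵ T.
Between antiparallel currents both contributions point the same way, so they add. B = B₁ + B₂ = 6.63×10⁻⁶ + 2.69×10⁻⁵ = 3.36×10⁻⁵ T.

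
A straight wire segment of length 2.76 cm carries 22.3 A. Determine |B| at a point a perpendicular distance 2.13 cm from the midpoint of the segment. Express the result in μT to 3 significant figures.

For a finite straight segment, B = (μ₀I/4πd)(sinθ₁ + sinθ₂), where θ₁, θ₂ are the angles from the perpendicular to each end.
The perpendicular from the point meets the wire at its midpoint, so each end is L/2 = 0.0138 m away along the wire.
sinθ₁ = 0.0138/√(0.0138²+0.0213²) = 0.5437; sinθ₂ = 0.0138/√(0.0138²+0.0213²) = 0.5437.
B = (4π×10⁻⁷ × 22.3) / (4π × 0.0213) × (0.5437 + 0.5437) = 1.14×10⁻⁴ T.

B ≈ 114 μT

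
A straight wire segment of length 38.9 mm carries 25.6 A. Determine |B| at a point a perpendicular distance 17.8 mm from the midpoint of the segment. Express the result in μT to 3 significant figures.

For a finite straight segment, B = (μ₀I/4πd)(sinθ₁ + sinθ₂), where θ₁, θ₂ are the angles from the perpendicular to each end.
The perpendicular from the point meets the wire at its midpoint, so each end is L/2 = 0.01945 m away along the wire.
sinθ₁ = 0.01945/√(0.01945²+0.0178²) = 0.7377; sinθ₂ = 0.01945/√(0.01945²+0.0178²) = 0.7377.
B = (4π×10⁻⁷ × 25.6) / (4π × 0.0178) × (0.7377 + 0.7377) = 2.12×10⁻⁴ T.

B ≈ 212 μT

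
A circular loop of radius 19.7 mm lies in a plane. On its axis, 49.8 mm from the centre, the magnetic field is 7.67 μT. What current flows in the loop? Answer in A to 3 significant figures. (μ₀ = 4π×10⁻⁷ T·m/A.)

On the axis of a loop, B = μ₀IR²/[2(R²+z²)^(3/2)], so I = 2B(R²+z²)^(3/2)/(μ₀R²).
R² + z² = 0.0003881 + 0.00248 = 0.002868 m²; raised to 3/2 gives 1.54×10⁻⁴ m³.
I = 2 × 7.67×10⁻⁶ × 1.54×10⁻⁴ / (1.26×10⁻⁶ × 0.0003881) = 4.83 A.

I ≈ 4.83 A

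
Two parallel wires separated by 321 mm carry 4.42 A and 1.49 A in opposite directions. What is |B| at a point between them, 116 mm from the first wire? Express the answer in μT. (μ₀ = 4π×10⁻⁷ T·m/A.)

Each long wire gives B = μ₀I/(2πd). Distances are d₁ = 0.116 m and d₂ = 0.205 m.
B₁ = 7.62×10⁻⁶ T, B₂ = 1.45×10⁻⁶ T.
Between antiparallel currents both contributions point the same way, so they add. B = B₁ + B₂ = 7.62×10⁻⁶ + 1.45×10⁻⁶ = 9.07×10⁻⁶ T.

B ≈ 9.07 μT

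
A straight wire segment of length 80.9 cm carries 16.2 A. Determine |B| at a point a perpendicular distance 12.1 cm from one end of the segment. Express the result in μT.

B ≈ 13.2 μT

For a finite straight segment, B = (μ₀I/4πd)(sinθ₁ + sinθ₂), where θ₁, θ₂ are the angles from the perpendicular to each end.
The perpendicular foot is at one end, so the two end-offsets along the wire are 0 and L = 0.809 m.
sinθ₁ = 0/√(0²+0.121²) = 0.0000; sinθ₂ = 0.809/√(0.809²+0.121²) = 0.9890.
B = (4π×10⁻⁷ × 16.2) / (4π × 0.121) × (0.0000 + 0.9890) = 1.32×10⁻⁵ T.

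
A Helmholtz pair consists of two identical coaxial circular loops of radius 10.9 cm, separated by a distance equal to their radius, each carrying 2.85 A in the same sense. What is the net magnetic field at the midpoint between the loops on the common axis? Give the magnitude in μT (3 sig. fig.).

Each loop contributes B = μ₀IR²/[2(R²+z²)^(3/2)] on the axis, with z measured from that loop.
Loop 1 (z = 0.0545 m): B₁ = 1.18×10⁻⁵ T. Loop 2 (z = 0.0545 m): B₂ = 1.18×10⁻⁵ T.
The fields add: B = B₁ + B₂ = 2.35×10⁻⁵ T.

B ≈ 23.5 μT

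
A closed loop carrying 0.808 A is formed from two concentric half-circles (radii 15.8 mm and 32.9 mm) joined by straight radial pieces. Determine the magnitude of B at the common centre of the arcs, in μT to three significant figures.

B ≈ 8.35 μT

The radial connectors point toward the centre, so dl × r̂ = 0 and they contribute nothing.
Each semicircle gives μ₀I/(4R): inner arc 1.61×10⁻⁵ T, outer arc 7.72×10⁻⁶ T.
The two arcs carry current in opposite angular senses, so their fields oppose: B = |1.61×10⁻⁵ − 7.72×10⁻⁶| = 8.35×10⁻⁶ T.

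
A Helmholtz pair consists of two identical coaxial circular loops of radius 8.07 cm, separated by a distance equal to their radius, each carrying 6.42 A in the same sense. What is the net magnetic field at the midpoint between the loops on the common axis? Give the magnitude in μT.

B ≈ 71.5 μT

Each loop contributes B = μ₀IR²/[2(R²+z²)^(3/2)] on the axis, with z measured from that loop.
Loop 1 (z = 0.04035 m): B₁ = 3.58×10⁻⁵ T. Loop 2 (z = 0.04035 m): B₂ = 3.58×10⁻⁵ T.
The fields add: B = B₁ + B₂ = 7.15×10⁻⁵ T.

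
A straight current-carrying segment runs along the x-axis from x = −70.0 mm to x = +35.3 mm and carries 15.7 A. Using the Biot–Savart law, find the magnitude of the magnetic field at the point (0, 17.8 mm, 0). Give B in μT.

B ≈ 164 μT

For a finite straight segment, B = (μ₀I/4πd)(sinθ₁ + sinθ₂), where θ₁, θ₂ are the angles from the perpendicular to each end.
The perpendicular distance is d = 0.0178 m; the end-offsets along the wire are a = 0.07 m and b = 0.0353 m.
sinθ₁ = 0.07/√(0.07²+0.0178²) = 0.9692; sinθ₂ = 0.0353/√(0.0353²+0.0178²) = 0.8929.
B = (4π×10⁻⁷ × 15.7) / (4π × 0.0178) × (0.9692 + 0.8929) = 1.64×10⁻⁴ T.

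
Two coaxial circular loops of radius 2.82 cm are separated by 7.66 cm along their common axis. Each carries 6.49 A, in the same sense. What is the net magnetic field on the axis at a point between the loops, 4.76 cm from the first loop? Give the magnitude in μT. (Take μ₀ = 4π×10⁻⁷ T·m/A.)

B ≈ 68.1 μT

Each loop contributes B = μ₀IR²/[2(R²+z²)^(3/2)] on the axis, with z measured from that loop.
Loop 1 (z = 0.0476 m): B₁ = 1.91×10⁻⁵ T. Loop 2 (z = 0.029 m): B₂ = 4.90×10⁻⁵ T.
The fields add: B = B₁ + B₂ = 6.81×10⁻⁵ T.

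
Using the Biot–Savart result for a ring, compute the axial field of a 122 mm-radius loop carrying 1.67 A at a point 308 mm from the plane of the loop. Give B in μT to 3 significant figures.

B ≈ 0.430 μT

On the axis of a circular loop, B = μ₀IR² / [2(R²+z²)^(3/2)].
R² + z² = (0.122)² + (0.308)² = 0.1097 m², and (R²+z²)^(3/2) = 3.64×10⁻² m³.
B = (4π×10⁻⁷ × 1.67 × 0.01488) / (2 × 3.64×10⁻²) = 4.30×10⁻⁷ T.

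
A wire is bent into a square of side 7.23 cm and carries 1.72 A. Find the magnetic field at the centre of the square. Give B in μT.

Each side is a finite straight segment at perpendicular distance d = a/(2 tan(π/4)) = 0.03615 m from the centre, with end-angles ±π/4.
One side contributes B₁ = (μ₀I/4πd)·2 sin(π/4) = 6.73×10⁻⁶ T.
All 4 sides add in the same direction: B = 4 × 6.73×10⁻⁶ = 2.69×10⁻⁵ T.

B ≈ 26.9 μT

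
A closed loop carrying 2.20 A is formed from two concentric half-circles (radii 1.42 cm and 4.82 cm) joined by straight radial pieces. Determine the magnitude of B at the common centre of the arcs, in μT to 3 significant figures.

The radial connectors point toward the centre, so dl × r̂ = 0 and they contribute nothing.
Each semicircle gives μ₀I/(4R): inner arc 4.87×10⁻⁵ T, outer arc 1.43×10⁻⁵ T.
The two arcs carry current in opposite angular senses, so their fields oppose: B = |4.87×10⁻⁵ − 1.43×10⁻⁵| = 3.43×10⁻⁵ T.

B ≈ 34.3 μT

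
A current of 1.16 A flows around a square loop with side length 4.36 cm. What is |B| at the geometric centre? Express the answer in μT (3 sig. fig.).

Each side is a finite straight segment at perpendicular distance d = a/(2 tan(π/4)) = 0.0218 m from the centre, with end-angles ±π/4.
One side contributes B₁ = (μ₀I/4πd)·2 sin(π/4) = 7.53×10⁻⁶ T.
All 4 sides add in the same direction: B = 4 × 7.53×10⁻⁶ = 3.01×10⁻⁵ T.

B ≈ 30.1 μT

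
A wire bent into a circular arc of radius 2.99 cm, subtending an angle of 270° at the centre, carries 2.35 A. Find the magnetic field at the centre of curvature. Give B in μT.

The Biot–Savart field of a circular arc at its centre is B = μ₀Iφ/(4πR), with φ = 4.712 rad.
B = (4π×10⁻⁷ × 2.35 × 4.712) / (4π × 0.0299) = 3.70×10⁻⁵ T.

B ≈ 37.0 μT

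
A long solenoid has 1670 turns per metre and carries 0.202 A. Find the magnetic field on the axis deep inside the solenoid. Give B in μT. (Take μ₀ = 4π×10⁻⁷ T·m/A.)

Inside a long solenoid, B = μ₀nI with n = 1670 turns/m.
B = 4π×10⁻⁷ × 1670 × 0.202 = 4.24×10⁻⁴ T.

B ≈ 424 μT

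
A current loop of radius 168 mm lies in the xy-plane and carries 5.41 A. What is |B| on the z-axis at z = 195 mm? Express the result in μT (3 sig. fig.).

On the axis of a circular loop, B = μ₀IR² / [2(R²+z²)^(3/2)].
R² + z² = (0.168)² + (0.195)² = 0.06625 m², and (R²+z²)^(3/2) = 1.71×10⁻² m³.
B = (4π×10⁻⁷ × 5.41 × 0.02822) / (2 × 1.71×10⁻²) = 5.63×10⁻⁶ T.

B ≈ 5.63 μT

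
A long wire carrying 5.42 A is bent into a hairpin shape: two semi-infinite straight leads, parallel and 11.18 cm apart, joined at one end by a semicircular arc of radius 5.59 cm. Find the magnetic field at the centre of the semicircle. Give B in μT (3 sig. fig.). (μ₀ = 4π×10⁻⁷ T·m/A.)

The semicircular arc contributes B_arc = μ₀I·π/(4πR) = μ₀I/(4R) = 3.05×10⁻⁵ T.
Each semi-infinite lead is at perpendicular distance R = 0.0559 m from the centre, with the perpendicular foot at its near end, so it contributes μ₀I/(4πR); both point the same way, together 1.94×10⁻⁵ T.
Arc and leads all point the same direction: B = 3.05×10⁻⁵ + 1.94×10⁻⁵ = 4.99×10⁻⁵ T.

B ≈ 49.9 μT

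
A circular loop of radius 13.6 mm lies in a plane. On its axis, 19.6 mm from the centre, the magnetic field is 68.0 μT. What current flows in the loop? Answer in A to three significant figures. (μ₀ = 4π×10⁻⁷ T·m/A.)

On the axis of a loop, B = μ₀IR²/[2(R²+z²)^(3/2)], so I = 2B(R²+z²)^(3/2)/(μ₀R²).
R² + z² = 0.000185 + 0.0003842 = 0.0005691 m²; raised to 3/2 gives 1.36×10⁻⁵ m³.
I = 2 × 6.80×10⁻⁵ × 1.36×10⁻⁵ / (1.26×10⁻⁶ × 0.000185) = 7.94 A.

I ≈ 7.94 A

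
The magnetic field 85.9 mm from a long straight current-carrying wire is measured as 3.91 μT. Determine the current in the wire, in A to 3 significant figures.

I ≈ 1.68 A

For a long straight wire B = μ₀I/(2πd), so I = 2πdB/μ₀.
I = 2π × 0.0859 × 3.91×10⁻⁶ / (4π×10⁻⁷) = 1.68 A.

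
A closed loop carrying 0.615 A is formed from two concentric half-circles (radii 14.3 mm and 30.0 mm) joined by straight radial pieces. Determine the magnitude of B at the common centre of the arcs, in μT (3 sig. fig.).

The radial connectors point toward the centre, so dl × r̂ = 0 and they contribute nothing.
Each semicircle gives μ₀I/(4R): inner arc 1.35×10⁻⁵ T, outer arc 6.44×10⁻⁶ T.
The two arcs carry current in opposite angular senses, so their fields oppose: B = |1.35×10⁻⁵ − 6.44×10⁻⁶| = 7.07×10⁻⁶ T.

B ≈ 7.07 μT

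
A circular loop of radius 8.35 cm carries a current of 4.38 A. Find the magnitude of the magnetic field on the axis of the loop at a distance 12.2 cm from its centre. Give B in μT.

On the axis of a circular loop, B = μ₀IR² / [2(R²+z²)^(3/2)].
R² + z² = (0.0835)² + (0.122)² = 0.02186 m², and (R²+z²)^(3/2) = 3.23×10⁻³ m³.
B = (4π×10⁻⁷ × 4.38 × 0.006972) / (2 × 3.23×10⁻³) = 5.94×10⁻⁶ T.

B ≈ 5.94 μT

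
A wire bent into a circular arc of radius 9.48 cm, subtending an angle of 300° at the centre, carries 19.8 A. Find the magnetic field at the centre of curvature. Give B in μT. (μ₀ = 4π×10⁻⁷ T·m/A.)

B ≈ 109 μT

The Biot–Savart field of a circular arc at its centre is B = μ₀Iφ/(4πR), with φ = 5.236 rad.
B = (4π×10⁻⁷ × 19.8 × 5.236) / (4π × 0.0948) = 1.09×10⁻⁴ T.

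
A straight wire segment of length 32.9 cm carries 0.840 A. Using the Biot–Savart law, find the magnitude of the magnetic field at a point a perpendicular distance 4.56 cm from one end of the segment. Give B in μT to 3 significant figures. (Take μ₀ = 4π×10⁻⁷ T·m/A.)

For a finite straight segment, B = (μ₀I/4πd)(sinθ₁ + sinθ₂), where θ₁, θ₂ are the angles from the perpendicular to each end.
The perpendicular foot is at one end, so the two end-offsets along the wire are 0 and L = 0.329 m.
sinθ₁ = 0/√(0²+0.0456²) = 0.0000; sinθ₂ = 0.329/√(0.329²+0.0456²) = 0.9905.
B = (4π×10⁻⁷ × 0.840) / (4π × 0.0456) × (0.0000 + 0.9905) = 1.82×10⁻⁶ T.

B ≈ 1.82 μT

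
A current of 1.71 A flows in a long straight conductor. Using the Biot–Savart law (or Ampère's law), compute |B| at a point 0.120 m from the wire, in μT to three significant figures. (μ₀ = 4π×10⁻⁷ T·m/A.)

B ≈ 2.85 μT

For an infinitely long straight wire, B = μ₀I/(2πd).
B = (4π×10⁻⁷ × 1.71) / (2π × 0.12) = 2.85×10⁻⁶ T.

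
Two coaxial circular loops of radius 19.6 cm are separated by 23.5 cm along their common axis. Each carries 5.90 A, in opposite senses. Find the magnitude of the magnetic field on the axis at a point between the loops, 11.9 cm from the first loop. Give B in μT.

Each loop contributes B = μ₀IR²/[2(R²+z²)^(3/2)] on the axis, with z measured from that loop.
Loop 1 (z = 0.119 m): B₁ = 1.18×10⁻⁵ T. Loop 2 (z = 0.116 m): B₂ = 1.21×10⁻⁵ T.
The fields oppose: B = |B₁ − B₂| = 2.42×10⁻⁷ T.

B ≈ 0.242 μT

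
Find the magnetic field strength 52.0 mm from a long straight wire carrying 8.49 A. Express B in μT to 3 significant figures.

For an infinitely long straight wire, B = μ₀I/(2πd).
B = (4π×10⁻⁷ × 8.49) / (2π × 0.052) = 3.27×10⁻⁵ T.

B ≈ 32.7 μT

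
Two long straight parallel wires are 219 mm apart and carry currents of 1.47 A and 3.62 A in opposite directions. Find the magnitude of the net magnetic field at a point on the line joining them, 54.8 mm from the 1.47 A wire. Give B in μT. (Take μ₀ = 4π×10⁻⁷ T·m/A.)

B ≈ 9.77 μT

Each long wire gives B = μ₀I/(2πd). Distances are d₁ = 0.0548 m and d₂ = 0.1642 m.
B₁ = 5.36×10⁻⁶ T, B₂ = 4.41×10⁻⁶ T.
Between antiparallel currents both contributions point the same way, so they add. B = B₁ + B₂ = 5.36×10⁻⁶ + 4.41×10⁻⁶ = 9.77×10⁻⁶ T.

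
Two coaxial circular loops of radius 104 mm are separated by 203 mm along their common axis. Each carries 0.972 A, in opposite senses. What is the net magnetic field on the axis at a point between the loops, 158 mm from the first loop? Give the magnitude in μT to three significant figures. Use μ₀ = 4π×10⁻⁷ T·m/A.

B ≈ 3.56 μT

Each loop contributes B = μ₀IR²/[2(R²+z²)^(3/2)] on the axis, with z measured from that loop.
Loop 1 (z = 0.158 m): B₁ = 9.76×10⁻⁷ T. Loop 2 (z = 0.045 m): B₂ = 4.54×10⁻⁶ T.
The fields oppose: B = |B₁ − B₂| = 3.56×10⁻⁶ T.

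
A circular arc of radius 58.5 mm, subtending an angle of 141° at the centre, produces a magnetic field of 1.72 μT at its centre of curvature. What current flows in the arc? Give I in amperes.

For a circular arc, B = μ₀Iφ/(4πR) with φ in radians; here φ = 2.461 rad.
So I = 4πRB/(μ₀φ) = 4π × 0.0585 × 1.72×10⁻⁶ / (4π×10⁻⁷ × 2.461) = 0.409 A.

I ≈ 0.409 A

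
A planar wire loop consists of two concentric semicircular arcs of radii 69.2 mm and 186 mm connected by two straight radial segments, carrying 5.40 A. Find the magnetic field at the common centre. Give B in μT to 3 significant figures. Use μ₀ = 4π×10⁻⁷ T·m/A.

The radial connectors point toward the centre, so dl × r̂ = 0 and they contribute nothing.
Each semicircle gives μ₀I/(4R): inner arc 2.45×10⁻⁵ T, outer arc 9.12×10⁻⁶ T.
The two arcs carry current in opposite angular senses, so their fields oppose: B = |2.45×10⁻⁵ − 9.12×10⁻⁶| = 1.54×10⁻⁵ T.

B ≈ 15.4 μT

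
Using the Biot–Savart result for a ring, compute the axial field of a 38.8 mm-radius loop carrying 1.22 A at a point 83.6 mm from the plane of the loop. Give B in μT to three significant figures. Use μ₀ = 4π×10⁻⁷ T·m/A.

B ≈ 1.47 μT

On the axis of a circular loop, B = μ₀IR² / [2(R²+z²)^(3/2)].
R² + z² = (0.0388)² + (0.0836)² = 0.008494 m², and (R²+z²)^(3/2) = 7.83×10⁻⁴ m³.
B = (4π×10⁻⁷ × 1.22 × 0.001505) / (2 × 7.83×10⁻⁴) = 1.47×10⁻⁶ T.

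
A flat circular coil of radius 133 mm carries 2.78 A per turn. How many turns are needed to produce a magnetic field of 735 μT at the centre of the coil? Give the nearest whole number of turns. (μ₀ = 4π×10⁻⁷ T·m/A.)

N = 56

For an N-turn coil, B = Nμ₀I/(2R). A single turn gives B₁ = 1.31×10⁻⁵ T with R = 0.133 m.
N = B/B₁ = 7.35×10⁻⁴ / 1.31×10⁻⁵ = 55.96.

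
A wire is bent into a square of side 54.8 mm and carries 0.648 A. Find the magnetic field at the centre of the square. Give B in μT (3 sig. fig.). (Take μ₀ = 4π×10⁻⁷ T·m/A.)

B ≈ 13.4 μT

Each side is a finite straight segment at perpendicular distance d = a/(2 tan(π/4)) = 0.0274 m from the centre, with end-angles ±π/4.
One side contributes B₁ = (μ₀I/4πd)·2 sin(π/4) = 3.34×10⁻⁶ T.
All 4 sides add in the same direction: B = 4 × 3.34×10⁻⁶ = 1.34×10⁻⁵ T.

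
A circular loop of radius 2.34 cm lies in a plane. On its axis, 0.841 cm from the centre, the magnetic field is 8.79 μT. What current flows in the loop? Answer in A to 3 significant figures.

I ≈ 0.393 A

On the axis of a loop, B = μ₀IR²/[2(R²+z²)^(3/2)], so I = 2B(R²+z²)^(3/2)/(μ₀R²).
R² + z² = 0.0005476 + 7.073×10⁻⁵ = 0.0006183 m²; raised to 3/2 gives 1.54×10⁻⁵ m³.
I = 2 × 8.79×10⁻⁶ × 1.54×10⁻⁵ / (1.26×10⁻⁶ × 0.0005476) = 0.393 A.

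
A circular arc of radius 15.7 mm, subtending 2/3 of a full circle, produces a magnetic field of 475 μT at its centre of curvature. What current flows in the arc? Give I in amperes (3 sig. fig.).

For a circular arc, B = μ₀Iφ/(4πR) with φ in radians; here φ = 4.189 rad.
So I = 4πRB/(μ₀φ) = 4π × 0.0157 × 4.75×10⁻⁴ / (4π×10⁻⁷ × 4.189) = 17.8 A.

I ≈ 17.8 A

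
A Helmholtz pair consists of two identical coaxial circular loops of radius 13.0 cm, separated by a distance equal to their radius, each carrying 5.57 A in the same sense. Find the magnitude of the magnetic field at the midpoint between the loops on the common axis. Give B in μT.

Each loop contributes B = μ₀IR²/[2(R²+z²)^(3/2)] on the axis, with z measured from that loop.
Loop 1 (z = 0.065 m): B₁ = 1.93×10⁻⁵ T. Loop 2 (z = 0.065 m): B₂ = 1.93×10⁻⁵ T.
The fields add: B = B₁ + B₂ = 3.85×10⁻⁵ T.

B ≈ 38.5 μT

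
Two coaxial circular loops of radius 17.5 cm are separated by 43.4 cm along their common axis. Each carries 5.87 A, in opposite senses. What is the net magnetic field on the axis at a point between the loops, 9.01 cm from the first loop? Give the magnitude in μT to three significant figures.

Each loop contributes B = μ₀IR²/[2(R²+z²)^(3/2)] on the axis, with z measured from that loop.
Loop 1 (z = 0.0901 m): B₁ = 1.48×10⁻⁵ T. Loop 2 (z = 0.3439 m): B₂ = 1.97×10⁻⁶ T.
The fields oppose: B = |B₁ − B₂| = 1.28×10⁻⁵ T.

B ≈ 12.8 μT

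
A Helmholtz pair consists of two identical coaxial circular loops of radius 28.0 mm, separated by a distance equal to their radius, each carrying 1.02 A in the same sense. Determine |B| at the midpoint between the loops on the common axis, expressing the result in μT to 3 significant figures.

B ≈ 32.8 μT

Each loop contributes B = μ₀IR²/[2(R²+z²)^(3/2)] on the axis, with z measured from that loop.
Loop 1 (z = 0.014 m): B₁ = 1.64×10⁻⁵ T. Loop 2 (z = 0.014 m): B₂ = 1.64×10⁻⁵ T.
The fields add: B = B₁ + B₂ = 3.28×10⁻⁵ T.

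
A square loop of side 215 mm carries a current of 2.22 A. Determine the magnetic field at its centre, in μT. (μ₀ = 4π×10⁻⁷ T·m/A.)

Each side is a finite straight segment at perpendicular distance d = a/(2 tan(π/4)) = 0.1075 m from the centre, with end-angles ±π/4.
One side contributes B₁ = (μ₀I/4πd)·2 sin(π/4) = 2.92×10⁻⁶ T.
All 4 sides add in the same direction: B = 4 × 2.92×10⁻⁶ = 1.17×10⁻⁵ T.

B ≈ 11.7 μT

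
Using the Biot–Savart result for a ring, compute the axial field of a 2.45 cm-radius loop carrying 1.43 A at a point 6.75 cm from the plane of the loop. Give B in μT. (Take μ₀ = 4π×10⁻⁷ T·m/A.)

On the axis of a circular loop, B = μ₀IR² / [2(R²+z²)^(3/2)].
R² + z² = (0.0245)² + (0.0675)² = 0.005157 m², and (R²+z²)^(3/2) = 3.70×10⁻⁴ m³.
B = (4π×10⁻⁷ × 1.43 × 0.0006003) / (2 × 3.70×10⁻⁴) = 1.46×10⁻⁶ T.

B ≈ 1.46 μT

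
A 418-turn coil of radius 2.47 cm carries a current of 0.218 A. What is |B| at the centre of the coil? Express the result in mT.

B ≈ 2.32 mT

For an N-turn flat coil, B = Nμ₀I/(2R) with R = 0.0247 m.
B = 418 × 5.55×10⁻⁶ T = 2.32×10⁻³ T.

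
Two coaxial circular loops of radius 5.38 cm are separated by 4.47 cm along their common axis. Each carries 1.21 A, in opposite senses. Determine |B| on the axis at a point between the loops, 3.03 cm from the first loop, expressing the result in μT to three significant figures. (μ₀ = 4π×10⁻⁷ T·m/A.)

Each loop contributes B = μ₀IR²/[2(R²+z²)^(3/2)] on the axis, with z measured from that loop.
Loop 1 (z = 0.0303 m): B₁ = 9.35×10⁻⁶ T. Loop 2 (z = 0.0144 m): B₂ = 1.27×10⁻⁵ T.
The fields oppose: B = |B₁ − B₂| = 3.39×10⁻⁶ T.

B ≈ 3.39 μT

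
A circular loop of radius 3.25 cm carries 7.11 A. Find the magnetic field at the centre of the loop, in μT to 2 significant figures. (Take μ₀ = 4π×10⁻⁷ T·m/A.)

At the centre of a circular loop the Biot–Savart law gives B = μ₀I/(2R).
B = (4π×10⁻⁷ × 7.11) / (2 × 0.0325) = 1.37×10⁻⁴ T.

B ≈ 140 μT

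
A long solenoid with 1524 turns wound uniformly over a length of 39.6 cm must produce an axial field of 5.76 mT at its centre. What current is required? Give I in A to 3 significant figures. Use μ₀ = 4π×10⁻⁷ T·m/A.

Inside a long solenoid B = μ₀nI with n = 3848 m⁻¹, so I = B/(μ₀n).
I = 5.76×10⁻³ / (4π×10⁻⁷ × 3848) = 1.19 A.

I ≈ 1.19 A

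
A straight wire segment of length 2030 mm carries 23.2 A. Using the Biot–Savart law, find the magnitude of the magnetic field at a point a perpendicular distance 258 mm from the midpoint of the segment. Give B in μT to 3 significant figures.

B ≈ 17.4 μT

For a finite straight segment, B = (μ₀I/4πd)(sinθ₁ + sinθ₂), where θ₁, θ₂ are the angles from the perpendicular to each end.
The perpendicular from the point meets the wire at its midpoint, so each end is L/2 = 1.015 m away along the wire.
sinθ₁ = 1.015/√(1.015²+0.258²) = 0.9692; sinθ₂ = 1.015/√(1.015²+0.258²) = 0.9692.
B = (4π×10⁻⁷ × 23.2) / (4π × 0.258) × (0.9692 + 0.9692) = 1.74×10⁻⁵ T.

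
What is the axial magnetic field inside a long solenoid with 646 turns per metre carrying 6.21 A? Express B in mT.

Inside a long solenoid, B = μ₀nI with n = 646 turns/m.
B = 4π×10⁻⁷ × 646 × 6.21 = 5.04×10⁻³ T.

B ≈ 5.04 mT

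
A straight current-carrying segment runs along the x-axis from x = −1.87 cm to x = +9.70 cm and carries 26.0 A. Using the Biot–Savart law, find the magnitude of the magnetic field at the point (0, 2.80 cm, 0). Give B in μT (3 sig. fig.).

B ≈ 141 μT

For a finite straight segment, B = (μ₀I/4πd)(sinθ₁ + sinθ₂), where θ₁, θ₂ are the angles from the perpendicular to each end.
The perpendicular distance is d = 0.028 m; the end-offsets along the wire are a = 0.0187 m and b = 0.097 m.
sinθ₁ = 0.0187/√(0.0187²+0.028²) = 0.5554; sinθ₂ = 0.097/√(0.097²+0.028²) = 0.9608.
B = (4π×10⁻⁷ × 26.0) / (4π × 0.028) × (0.5554 + 0.9608) = 1.41×10⁻⁴ T.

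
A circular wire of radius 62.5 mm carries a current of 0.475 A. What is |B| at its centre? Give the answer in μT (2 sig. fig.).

At the centre of a circular loop the Biot–Savart law gives B = μ₀I/(2R).
B = (4π×10⁻⁷ × 0.475) / (2 × 0.0625) = 4.78×10⁻⁶ T.

B ≈ 4.8 μT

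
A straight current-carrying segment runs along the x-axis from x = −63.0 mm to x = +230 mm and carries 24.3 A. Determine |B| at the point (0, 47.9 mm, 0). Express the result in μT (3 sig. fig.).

B ≈ 90.0 μT

For a finite straight segment, B = (μ₀I/4πd)(sinθ₁ + sinθ₂), where θ₁, θ₂ are the angles from the perpendicular to each end.
The perpendicular distance is d = 0.0479 m; the end-offsets along the wire are a = 0.063 m and b = 0.23 m.
sinθ₁ = 0.063/√(0.063²+0.0479²) = 0.7960; sinθ₂ = 0.23/√(0.23²+0.0479²) = 0.9790.
B = (4π×10⁻⁷ × 24.3) / (4π × 0.0479) × (0.7960 + 0.9790) = 9.00×10⁻⁵ T.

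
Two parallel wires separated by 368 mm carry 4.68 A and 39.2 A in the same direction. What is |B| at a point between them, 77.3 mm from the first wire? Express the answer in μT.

B ≈ 14.9 μT

Each long wire gives B = μ₀I/(2πd). Distances are d₁ = 0.0773 m and d₂ = 0.2907 m.
B₁ = 1.21×10⁻⁵ T, B₂ = 2.70×10⁻⁵ T.
Between parallel currents the two contributions point in opposite directions, so they subtract. B = |B₁ − B₂| = |1.21×10⁻⁵ − 2.70×10⁻⁵| = 1.49×10⁻⁵ T.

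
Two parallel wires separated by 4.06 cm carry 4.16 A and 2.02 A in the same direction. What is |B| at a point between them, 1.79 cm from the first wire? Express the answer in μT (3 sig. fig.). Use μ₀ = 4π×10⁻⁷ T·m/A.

B ≈ 28.7 μT

Each long wire gives B = μ₀I/(2πd). Distances are d₁ = 0.0179 m and d₂ = 0.0227 m.
B₁ = 4.65×10⁻⁵ T, B₂ = 1.78×10⁻⁵ T.
Between parallel currents the two contributions point in opposite directions, so they subtract. B = |B₁ − B₂| = |4.65×10⁻⁵ − 1.78×10⁻⁵| = 2.87×10⁻⁵ T.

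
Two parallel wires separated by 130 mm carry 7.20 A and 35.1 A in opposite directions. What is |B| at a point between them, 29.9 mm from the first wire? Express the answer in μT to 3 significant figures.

B ≈ 118 μT

Each long wire gives B = μ₀I/(2πd). Distances are d₁ = 0.0299 m and d₂ = 0.1001 m.
B₁ = 4.82×10⁻⁵ T, B₂ = 7.01×10⁻⁵ T.
Between antiparallel currents both contributions point the same way, so they add. B = B₁ + B₂ = 4.82×10⁻⁵ + 7.01×10⁻⁵ = 1.18×10⁻⁴ T.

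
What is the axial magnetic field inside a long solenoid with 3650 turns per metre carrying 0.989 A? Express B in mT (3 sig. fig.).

B ≈ 4.54 mT

Inside a long solenoid, B = μ₀nI with n = 3650 turns/m.
B = 4π×10⁻⁷ × 3650 × 0.989 = 4.54×10⁻³ T.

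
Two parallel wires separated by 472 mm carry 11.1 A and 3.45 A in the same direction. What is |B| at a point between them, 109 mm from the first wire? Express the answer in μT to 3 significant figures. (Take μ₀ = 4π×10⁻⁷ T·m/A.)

Each long wire gives B = μ₀I/(2πd). Distances are d₁ = 0.109 m and d₂ = 0.363 m.
B₁ = 2.04×10⁻⁵ T, B₂ = 1.90×10⁻⁶ T.
Between parallel currents the two contributions point in opposite directions, so they subtract. B = |B₁ − B₂| = |2.04×10⁻⁵ − 1.90×10⁻⁶| = 1.85×10⁻⁵ T.

B ≈ 18.5 μT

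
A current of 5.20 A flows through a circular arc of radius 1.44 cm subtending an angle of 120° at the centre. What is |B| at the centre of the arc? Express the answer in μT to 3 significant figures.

B ≈ 75.6 μT

The Biot–Savart field of a circular arc at its centre is B = μ₀Iφ/(4πR), with φ = 2.094 rad.
B = (4π×10⁻⁷ × 5.20 × 2.094) / (4π × 0.0144) = 7.56×10⁻⁵ T.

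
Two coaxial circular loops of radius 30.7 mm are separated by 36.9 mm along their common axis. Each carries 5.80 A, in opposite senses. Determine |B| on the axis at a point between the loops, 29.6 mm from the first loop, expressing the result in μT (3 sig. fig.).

B ≈ 65.0 μT

Each loop contributes B = μ₀IR²/[2(R²+z²)^(3/2)] on the axis, with z measured from that loop.
Loop 1 (z = 0.0296 m): B₁ = 4.43×10⁻⁵ T. Loop 2 (z = 0.0073 m): B₂ = 1.09×10⁻⁴ T.
The fields oppose: B = |B₁ − B₂| = 6.50×10⁻⁵ T.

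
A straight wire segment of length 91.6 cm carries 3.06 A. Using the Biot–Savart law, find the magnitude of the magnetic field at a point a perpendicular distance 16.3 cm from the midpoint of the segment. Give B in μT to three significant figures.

B ≈ 3.54 μT

For a finite straight segment, B = (μ₀I/4πd)(sinθ₁ + sinθ₂), where θ₁, θ₂ are the angles from the perpendicular to each end.
The perpendicular from the point meets the wire at its midpoint, so each end is L/2 = 0.458 m away along the wire.
sinθ₁ = 0.458/√(0.458²+0.163²) = 0.9421; sinθ₂ = 0.458/√(0.458²+0.163²) = 0.9421.
B = (4π×10⁻⁷ × 3.06) / (4π × 0.163) × (0.9421 + 0.9421) = 3.54×10⁻⁶ T.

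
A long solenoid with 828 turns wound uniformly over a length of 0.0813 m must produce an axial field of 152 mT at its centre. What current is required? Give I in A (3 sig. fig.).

Inside a long solenoid B = μ₀nI with n = 1.018×10⁴ m⁻¹, so I = B/(μ₀n).
I = 0.152 / (4π×10⁻⁷ × 1.018×10⁴) = 11.9 A.

I ≈ 11.9 A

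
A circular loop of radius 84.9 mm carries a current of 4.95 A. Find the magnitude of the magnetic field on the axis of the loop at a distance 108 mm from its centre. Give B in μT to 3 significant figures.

On the axis of a circular loop, B = μ₀IR² / [2(R²+z²)^(3/2)].
R² + z² = (0.0849)² + (0.108)² = 0.01887 m², and (R²+z²)^(3/2) = 2.59×10⁻³ m³.
B = (4π×10⁻⁷ × 4.95 × 0.007208) / (2 × 2.59×10⁻³) = 8.65×10⁻⁶ T.

B ≈ 8.65 μT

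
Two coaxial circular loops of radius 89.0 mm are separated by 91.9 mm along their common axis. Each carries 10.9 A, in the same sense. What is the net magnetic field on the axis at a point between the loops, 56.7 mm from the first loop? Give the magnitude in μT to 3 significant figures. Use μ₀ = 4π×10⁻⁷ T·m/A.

Each loop contributes B = μ₀IR²/[2(R²+z²)^(3/2)] on the axis, with z measured from that loop.
Loop 1 (z = 0.0567 m): B₁ = 4.62×10⁻⁵ T. Loop 2 (z = 0.0352 m): B₂ = 6.19×10⁻⁵ T.
The fields add: B = B₁ + B₂ = 1.08×10⁻⁴ T.

B ≈ 108 μT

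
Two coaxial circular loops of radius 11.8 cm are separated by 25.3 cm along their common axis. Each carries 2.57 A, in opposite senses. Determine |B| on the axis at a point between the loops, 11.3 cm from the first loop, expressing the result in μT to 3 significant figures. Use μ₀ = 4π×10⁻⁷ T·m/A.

Each loop contributes B = μ₀IR²/[2(R²+z²)^(3/2)] on the axis, with z measured from that loop.
Loop 1 (z = 0.113 m): B₁ = 5.16×10⁻⁶ T. Loop 2 (z = 0.14 m): B₂ = 3.66×10⁻⁶ T.
The fields oppose: B = |B₁ − B₂| = 1.49×10⁻⁶ T.

B ≈ 1.49 μT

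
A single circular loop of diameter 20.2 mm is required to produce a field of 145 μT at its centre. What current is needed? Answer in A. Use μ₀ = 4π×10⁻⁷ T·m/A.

At the centre of a circular loop B = μ₀I/(2R), so I = 2RB/μ₀.
With R = 0.0101 m, I = 2 × 0.0101 × 1.45×10⁻⁴ / (4π×10⁻⁷) = 2.33 A.

I ≈ 2.33 A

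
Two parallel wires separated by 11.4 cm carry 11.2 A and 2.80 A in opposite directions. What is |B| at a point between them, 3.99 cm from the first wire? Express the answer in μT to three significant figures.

Each long wire gives B = μ₀I/(2πd). Distances are d₁ = 0.0399 m and d₂ = 0.0741 m.
B₁ = 5.61×10⁻⁵ T, B₂ = 7.56×10⁻⁶ T.
Between antiparallel currents both contributions point the same way, so they add. B = B₁ + B₂ = 5.61×10⁻⁵ + 7.56×10⁻⁶ = 6.37×10⁻⁵ T.

B ≈ 63.7 μT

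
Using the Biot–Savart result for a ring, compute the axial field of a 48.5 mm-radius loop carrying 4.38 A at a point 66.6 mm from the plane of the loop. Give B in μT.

On the axis of a circular loop, B = μ₀IR² / [2(R²+z²)^(3/2)].
R² + z² = (0.0485)² + (0.0666)² = 0.006788 m², and (R²+z²)^(3/2) = 5.59×10⁻⁴ m³.
B = (4π×10⁻⁷ × 4.38 × 0.002352) / (2 × 5.59×10⁻⁴) = 1.16×10⁻⁵ T.

B ≈ 11.6 μT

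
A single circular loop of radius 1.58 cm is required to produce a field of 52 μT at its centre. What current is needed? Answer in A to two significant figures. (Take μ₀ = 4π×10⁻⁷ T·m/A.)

At the centre of a circular loop B = μ₀I/(2R), so I = 2RB/μ₀.
With R = 0.0158 m, I = 2 × 0.0158 × 5.20×10⁻⁵ / (4π×10⁻⁷) = 1.31 A.

I ≈ 1.3 A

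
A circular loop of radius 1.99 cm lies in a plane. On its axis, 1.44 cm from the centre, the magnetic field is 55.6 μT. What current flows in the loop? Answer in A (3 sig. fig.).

On the axis of a loop, B = μ₀IR²/[2(R²+z²)^(3/2)], so I = 2B(R²+z²)^(3/2)/(μ₀R²).
R² + z² = 0.000396 + 0.0002074 = 0.0006034 m²; raised to 3/2 gives 1.48×10⁻⁵ m³.
I = 2 × 5.56×10⁻⁵ × 1.48×10⁻⁵ / (1.26×10⁻⁶ × 0.000396) = 3.31 A.

I ≈ 3.31 A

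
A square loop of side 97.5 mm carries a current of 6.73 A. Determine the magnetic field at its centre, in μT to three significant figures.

Each side is a finite straight segment at perpendicular distance d = a/(2 tan(π/4)) = 0.04875 m from the centre, with end-angles ±π/4.
One side contributes B₁ = (μ₀I/4πd)·2 sin(π/4) = 1.95×10⁻⁵ T.
All 4 sides add in the same direction: B = 4 × 1.95×10⁻⁵ = 7.81×10⁻⁵ T.

B ≈ 78.1 μT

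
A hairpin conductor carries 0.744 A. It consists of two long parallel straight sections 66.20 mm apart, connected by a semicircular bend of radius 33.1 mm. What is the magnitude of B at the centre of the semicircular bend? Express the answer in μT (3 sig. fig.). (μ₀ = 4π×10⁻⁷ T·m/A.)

B ≈ 11.6 μT

The semicircular arc contributes B_arc = μ₀I·π/(4πR) = μ₀I/(4R) = 7.06×10⁻⁶ T.
Each semi-infinite lead is at perpendicular distance R = 0.0331 m from the centre, with the perpendicular foot at its near end, so it contributes μ₀I/(4πR); both point the same way, together 4.50×10⁻⁶ T.
Arc and leads all point the same direction: B = 7.06×10⁻⁶ + 4.50×10⁻⁶ = 1.16×10⁻⁵ T.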